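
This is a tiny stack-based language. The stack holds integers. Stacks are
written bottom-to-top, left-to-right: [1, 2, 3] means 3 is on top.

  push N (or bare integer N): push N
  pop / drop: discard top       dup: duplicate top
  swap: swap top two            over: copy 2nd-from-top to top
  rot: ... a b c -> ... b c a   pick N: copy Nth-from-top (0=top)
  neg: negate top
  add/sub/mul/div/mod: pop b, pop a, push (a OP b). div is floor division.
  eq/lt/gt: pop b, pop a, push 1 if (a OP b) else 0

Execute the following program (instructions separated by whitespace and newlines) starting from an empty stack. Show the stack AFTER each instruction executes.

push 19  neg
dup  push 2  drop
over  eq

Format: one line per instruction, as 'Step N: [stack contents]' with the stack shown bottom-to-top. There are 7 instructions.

Step 1: [19]
Step 2: [-19]
Step 3: [-19, -19]
Step 4: [-19, -19, 2]
Step 5: [-19, -19]
Step 6: [-19, -19, -19]
Step 7: [-19, 1]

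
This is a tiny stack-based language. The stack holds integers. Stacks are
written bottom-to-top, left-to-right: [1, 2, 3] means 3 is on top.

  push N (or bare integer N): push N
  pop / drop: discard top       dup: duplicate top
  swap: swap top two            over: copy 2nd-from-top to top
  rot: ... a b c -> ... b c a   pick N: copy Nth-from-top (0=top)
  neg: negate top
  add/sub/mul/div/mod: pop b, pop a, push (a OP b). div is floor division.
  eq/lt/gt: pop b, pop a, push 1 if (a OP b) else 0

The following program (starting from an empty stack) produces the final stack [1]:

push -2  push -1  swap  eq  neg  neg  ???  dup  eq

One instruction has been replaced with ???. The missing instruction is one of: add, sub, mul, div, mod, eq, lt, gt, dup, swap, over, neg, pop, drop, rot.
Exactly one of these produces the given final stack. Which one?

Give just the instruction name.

Answer: neg

Derivation:
Stack before ???: [0]
Stack after ???:  [0]
The instruction that transforms [0] -> [0] is: neg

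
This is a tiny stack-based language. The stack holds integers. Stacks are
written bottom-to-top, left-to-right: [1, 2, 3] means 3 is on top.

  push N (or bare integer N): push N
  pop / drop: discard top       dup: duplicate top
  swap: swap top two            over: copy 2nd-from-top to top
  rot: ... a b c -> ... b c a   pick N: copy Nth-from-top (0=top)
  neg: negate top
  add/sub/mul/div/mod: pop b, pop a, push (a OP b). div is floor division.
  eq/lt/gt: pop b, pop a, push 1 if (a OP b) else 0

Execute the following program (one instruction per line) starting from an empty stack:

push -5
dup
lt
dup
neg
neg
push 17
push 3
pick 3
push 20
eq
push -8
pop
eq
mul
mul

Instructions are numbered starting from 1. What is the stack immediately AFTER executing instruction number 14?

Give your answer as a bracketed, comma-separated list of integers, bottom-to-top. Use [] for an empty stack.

Step 1 ('push -5'): [-5]
Step 2 ('dup'): [-5, -5]
Step 3 ('lt'): [0]
Step 4 ('dup'): [0, 0]
Step 5 ('neg'): [0, 0]
Step 6 ('neg'): [0, 0]
Step 7 ('push 17'): [0, 0, 17]
Step 8 ('push 3'): [0, 0, 17, 3]
Step 9 ('pick 3'): [0, 0, 17, 3, 0]
Step 10 ('push 20'): [0, 0, 17, 3, 0, 20]
Step 11 ('eq'): [0, 0, 17, 3, 0]
Step 12 ('push -8'): [0, 0, 17, 3, 0, -8]
Step 13 ('pop'): [0, 0, 17, 3, 0]
Step 14 ('eq'): [0, 0, 17, 0]

Answer: [0, 0, 17, 0]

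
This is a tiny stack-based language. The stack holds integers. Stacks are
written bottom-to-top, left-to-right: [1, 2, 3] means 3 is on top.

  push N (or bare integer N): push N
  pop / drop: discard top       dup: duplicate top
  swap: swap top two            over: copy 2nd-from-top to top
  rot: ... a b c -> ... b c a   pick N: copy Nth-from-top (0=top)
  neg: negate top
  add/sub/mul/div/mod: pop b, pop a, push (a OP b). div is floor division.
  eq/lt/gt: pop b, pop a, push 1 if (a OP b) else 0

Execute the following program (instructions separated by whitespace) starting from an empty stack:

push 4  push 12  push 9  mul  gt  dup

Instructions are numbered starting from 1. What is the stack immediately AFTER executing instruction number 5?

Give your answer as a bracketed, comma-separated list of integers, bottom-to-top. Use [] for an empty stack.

Step 1 ('push 4'): [4]
Step 2 ('push 12'): [4, 12]
Step 3 ('push 9'): [4, 12, 9]
Step 4 ('mul'): [4, 108]
Step 5 ('gt'): [0]

Answer: [0]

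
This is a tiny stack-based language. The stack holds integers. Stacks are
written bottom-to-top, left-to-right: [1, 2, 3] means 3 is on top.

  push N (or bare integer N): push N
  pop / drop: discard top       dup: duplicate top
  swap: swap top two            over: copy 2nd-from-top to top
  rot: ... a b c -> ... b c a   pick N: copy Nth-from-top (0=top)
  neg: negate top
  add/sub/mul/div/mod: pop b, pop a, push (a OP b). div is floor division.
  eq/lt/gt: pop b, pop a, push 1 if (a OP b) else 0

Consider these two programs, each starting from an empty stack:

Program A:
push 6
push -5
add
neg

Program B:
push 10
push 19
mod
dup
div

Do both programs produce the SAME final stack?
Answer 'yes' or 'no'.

Program A trace:
  After 'push 6': [6]
  After 'push -5': [6, -5]
  After 'add': [1]
  After 'neg': [-1]
Program A final stack: [-1]

Program B trace:
  After 'push 10': [10]
  After 'push 19': [10, 19]
  After 'mod': [10]
  After 'dup': [10, 10]
  After 'div': [1]
Program B final stack: [1]
Same: no

Answer: no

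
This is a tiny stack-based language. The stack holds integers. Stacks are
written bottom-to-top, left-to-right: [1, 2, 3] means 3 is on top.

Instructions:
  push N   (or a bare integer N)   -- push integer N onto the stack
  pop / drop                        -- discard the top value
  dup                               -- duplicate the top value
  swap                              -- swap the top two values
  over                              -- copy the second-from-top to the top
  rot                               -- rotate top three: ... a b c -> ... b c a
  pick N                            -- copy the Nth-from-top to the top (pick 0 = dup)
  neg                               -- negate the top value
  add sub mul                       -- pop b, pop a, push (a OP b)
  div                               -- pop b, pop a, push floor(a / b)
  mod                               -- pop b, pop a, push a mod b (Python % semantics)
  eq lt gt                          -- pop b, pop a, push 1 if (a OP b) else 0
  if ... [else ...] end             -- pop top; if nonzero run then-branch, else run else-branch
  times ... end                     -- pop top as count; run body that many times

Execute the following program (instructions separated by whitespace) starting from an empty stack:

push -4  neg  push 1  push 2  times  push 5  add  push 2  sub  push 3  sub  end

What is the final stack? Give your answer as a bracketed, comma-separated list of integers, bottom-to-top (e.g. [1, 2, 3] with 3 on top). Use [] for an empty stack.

After 'push -4': [-4]
After 'neg': [4]
After 'push 1': [4, 1]
After 'push 2': [4, 1, 2]
After 'times': [4, 1]
After 'push 5': [4, 1, 5]
After 'add': [4, 6]
After 'push 2': [4, 6, 2]
After 'sub': [4, 4]
After 'push 3': [4, 4, 3]
After 'sub': [4, 1]
After 'push 5': [4, 1, 5]
After 'add': [4, 6]
After 'push 2': [4, 6, 2]
After 'sub': [4, 4]
After 'push 3': [4, 4, 3]
After 'sub': [4, 1]

Answer: [4, 1]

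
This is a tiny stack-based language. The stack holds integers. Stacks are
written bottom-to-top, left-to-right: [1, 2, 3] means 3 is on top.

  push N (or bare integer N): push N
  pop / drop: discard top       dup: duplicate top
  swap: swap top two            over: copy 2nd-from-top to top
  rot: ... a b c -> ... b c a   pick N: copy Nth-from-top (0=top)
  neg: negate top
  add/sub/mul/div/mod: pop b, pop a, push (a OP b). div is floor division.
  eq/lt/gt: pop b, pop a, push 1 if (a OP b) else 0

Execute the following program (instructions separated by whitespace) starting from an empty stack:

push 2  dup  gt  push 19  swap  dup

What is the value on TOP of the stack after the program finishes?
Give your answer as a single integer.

Answer: 0

Derivation:
After 'push 2': [2]
After 'dup': [2, 2]
After 'gt': [0]
After 'push 19': [0, 19]
After 'swap': [19, 0]
After 'dup': [19, 0, 0]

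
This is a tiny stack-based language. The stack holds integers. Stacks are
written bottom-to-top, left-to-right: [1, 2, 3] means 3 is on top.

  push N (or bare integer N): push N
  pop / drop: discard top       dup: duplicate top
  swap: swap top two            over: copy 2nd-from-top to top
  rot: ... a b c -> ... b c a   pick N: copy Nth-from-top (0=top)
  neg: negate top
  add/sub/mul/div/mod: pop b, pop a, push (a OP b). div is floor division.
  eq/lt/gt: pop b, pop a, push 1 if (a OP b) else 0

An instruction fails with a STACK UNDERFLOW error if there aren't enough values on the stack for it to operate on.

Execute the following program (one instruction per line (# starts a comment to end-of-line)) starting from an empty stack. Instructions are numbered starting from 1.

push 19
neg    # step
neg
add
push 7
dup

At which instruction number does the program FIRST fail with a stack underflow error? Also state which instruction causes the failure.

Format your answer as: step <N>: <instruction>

Answer: step 4: add

Derivation:
Step 1 ('push 19'): stack = [19], depth = 1
Step 2 ('neg'): stack = [-19], depth = 1
Step 3 ('neg'): stack = [19], depth = 1
Step 4 ('add'): needs 2 value(s) but depth is 1 — STACK UNDERFLOW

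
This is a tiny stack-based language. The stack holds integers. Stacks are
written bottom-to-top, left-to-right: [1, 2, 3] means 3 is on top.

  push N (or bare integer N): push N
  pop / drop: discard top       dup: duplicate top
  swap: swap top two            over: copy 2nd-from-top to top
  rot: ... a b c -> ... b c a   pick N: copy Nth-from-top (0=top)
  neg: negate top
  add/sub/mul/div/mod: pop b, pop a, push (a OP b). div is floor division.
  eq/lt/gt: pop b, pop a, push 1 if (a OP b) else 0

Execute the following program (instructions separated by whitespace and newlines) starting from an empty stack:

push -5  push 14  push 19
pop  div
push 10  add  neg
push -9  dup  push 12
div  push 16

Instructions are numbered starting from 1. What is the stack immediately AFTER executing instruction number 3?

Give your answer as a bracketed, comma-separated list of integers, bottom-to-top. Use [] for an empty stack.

Step 1 ('push -5'): [-5]
Step 2 ('push 14'): [-5, 14]
Step 3 ('push 19'): [-5, 14, 19]

Answer: [-5, 14, 19]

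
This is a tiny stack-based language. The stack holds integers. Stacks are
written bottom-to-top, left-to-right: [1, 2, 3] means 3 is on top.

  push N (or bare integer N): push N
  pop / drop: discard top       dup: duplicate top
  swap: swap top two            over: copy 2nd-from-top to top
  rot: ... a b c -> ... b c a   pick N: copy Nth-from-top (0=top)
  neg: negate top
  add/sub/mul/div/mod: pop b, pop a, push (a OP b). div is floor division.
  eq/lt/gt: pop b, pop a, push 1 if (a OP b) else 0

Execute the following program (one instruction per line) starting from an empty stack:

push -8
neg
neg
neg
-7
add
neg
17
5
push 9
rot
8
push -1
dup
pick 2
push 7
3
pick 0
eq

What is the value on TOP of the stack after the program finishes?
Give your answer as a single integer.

Answer: 1

Derivation:
After 'push -8': [-8]
After 'neg': [8]
After 'neg': [-8]
After 'neg': [8]
After 'push -7': [8, -7]
After 'add': [1]
After 'neg': [-1]
After 'push 17': [-1, 17]
After 'push 5': [-1, 17, 5]
After 'push 9': [-1, 17, 5, 9]
After 'rot': [-1, 5, 9, 17]
After 'push 8': [-1, 5, 9, 17, 8]
After 'push -1': [-1, 5, 9, 17, 8, -1]
After 'dup': [-1, 5, 9, 17, 8, -1, -1]
After 'pick 2': [-1, 5, 9, 17, 8, -1, -1, 8]
After 'push 7': [-1, 5, 9, 17, 8, -1, -1, 8, 7]
After 'push 3': [-1, 5, 9, 17, 8, -1, -1, 8, 7, 3]
After 'pick 0': [-1, 5, 9, 17, 8, -1, -1, 8, 7, 3, 3]
After 'eq': [-1, 5, 9, 17, 8, -1, -1, 8, 7, 1]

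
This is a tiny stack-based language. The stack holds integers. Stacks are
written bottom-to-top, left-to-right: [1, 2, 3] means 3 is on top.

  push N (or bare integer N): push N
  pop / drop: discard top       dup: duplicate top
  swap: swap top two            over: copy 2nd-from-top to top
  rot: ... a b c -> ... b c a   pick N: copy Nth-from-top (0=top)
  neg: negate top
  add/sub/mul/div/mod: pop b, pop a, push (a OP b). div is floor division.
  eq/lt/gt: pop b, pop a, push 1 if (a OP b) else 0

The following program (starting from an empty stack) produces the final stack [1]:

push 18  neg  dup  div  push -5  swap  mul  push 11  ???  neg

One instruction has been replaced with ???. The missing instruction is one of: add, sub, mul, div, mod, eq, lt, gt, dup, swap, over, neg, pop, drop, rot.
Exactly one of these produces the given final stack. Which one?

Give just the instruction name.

Answer: div

Derivation:
Stack before ???: [-5, 11]
Stack after ???:  [-1]
The instruction that transforms [-5, 11] -> [-1] is: div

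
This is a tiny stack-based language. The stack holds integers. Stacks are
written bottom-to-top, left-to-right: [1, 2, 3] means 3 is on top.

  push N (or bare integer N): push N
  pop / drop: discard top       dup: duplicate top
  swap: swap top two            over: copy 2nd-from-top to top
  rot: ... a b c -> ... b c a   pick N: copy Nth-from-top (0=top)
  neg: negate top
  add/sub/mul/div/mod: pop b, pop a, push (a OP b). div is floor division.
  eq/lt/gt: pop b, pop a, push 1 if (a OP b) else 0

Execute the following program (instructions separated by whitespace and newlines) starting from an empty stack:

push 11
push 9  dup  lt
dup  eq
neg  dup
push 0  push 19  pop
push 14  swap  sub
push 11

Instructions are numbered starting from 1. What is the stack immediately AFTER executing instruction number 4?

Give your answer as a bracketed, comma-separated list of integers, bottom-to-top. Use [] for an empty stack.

Step 1 ('push 11'): [11]
Step 2 ('push 9'): [11, 9]
Step 3 ('dup'): [11, 9, 9]
Step 4 ('lt'): [11, 0]

Answer: [11, 0]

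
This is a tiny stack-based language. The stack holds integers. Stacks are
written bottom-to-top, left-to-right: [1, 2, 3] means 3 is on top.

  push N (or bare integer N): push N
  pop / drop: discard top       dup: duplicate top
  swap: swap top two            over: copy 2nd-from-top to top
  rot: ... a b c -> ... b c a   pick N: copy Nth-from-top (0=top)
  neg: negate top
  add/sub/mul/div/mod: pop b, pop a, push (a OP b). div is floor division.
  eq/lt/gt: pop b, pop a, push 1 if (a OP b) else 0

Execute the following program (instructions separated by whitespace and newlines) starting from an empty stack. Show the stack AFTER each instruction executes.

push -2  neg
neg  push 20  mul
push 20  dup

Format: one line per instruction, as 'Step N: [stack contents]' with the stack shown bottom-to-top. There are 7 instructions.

Step 1: [-2]
Step 2: [2]
Step 3: [-2]
Step 4: [-2, 20]
Step 5: [-40]
Step 6: [-40, 20]
Step 7: [-40, 20, 20]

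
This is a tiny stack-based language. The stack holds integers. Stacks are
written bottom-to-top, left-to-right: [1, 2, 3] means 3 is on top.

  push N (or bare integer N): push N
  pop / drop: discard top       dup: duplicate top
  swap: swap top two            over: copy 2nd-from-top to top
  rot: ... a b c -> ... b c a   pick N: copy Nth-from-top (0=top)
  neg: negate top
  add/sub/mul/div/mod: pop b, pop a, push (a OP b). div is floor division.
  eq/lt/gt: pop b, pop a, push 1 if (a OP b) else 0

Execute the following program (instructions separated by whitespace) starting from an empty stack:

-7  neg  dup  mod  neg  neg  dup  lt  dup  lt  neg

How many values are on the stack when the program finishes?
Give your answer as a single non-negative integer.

After 'push -7': stack = [-7] (depth 1)
After 'neg': stack = [7] (depth 1)
After 'dup': stack = [7, 7] (depth 2)
After 'mod': stack = [0] (depth 1)
After 'neg': stack = [0] (depth 1)
After 'neg': stack = [0] (depth 1)
After 'dup': stack = [0, 0] (depth 2)
After 'lt': stack = [0] (depth 1)
After 'dup': stack = [0, 0] (depth 2)
After 'lt': stack = [0] (depth 1)
After 'neg': stack = [0] (depth 1)

Answer: 1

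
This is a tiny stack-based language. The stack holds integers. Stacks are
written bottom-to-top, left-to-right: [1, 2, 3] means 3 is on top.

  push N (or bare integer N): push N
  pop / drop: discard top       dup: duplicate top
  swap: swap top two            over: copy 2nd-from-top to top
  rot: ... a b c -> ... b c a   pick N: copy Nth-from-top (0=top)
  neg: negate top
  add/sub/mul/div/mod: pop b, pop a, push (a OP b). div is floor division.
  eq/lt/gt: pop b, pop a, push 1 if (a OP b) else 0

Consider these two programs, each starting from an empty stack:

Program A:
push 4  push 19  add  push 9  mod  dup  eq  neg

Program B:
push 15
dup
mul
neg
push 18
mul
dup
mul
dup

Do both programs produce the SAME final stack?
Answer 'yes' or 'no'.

Answer: no

Derivation:
Program A trace:
  After 'push 4': [4]
  After 'push 19': [4, 19]
  After 'add': [23]
  After 'push 9': [23, 9]
  After 'mod': [5]
  After 'dup': [5, 5]
  After 'eq': [1]
  After 'neg': [-1]
Program A final stack: [-1]

Program B trace:
  After 'push 15': [15]
  After 'dup': [15, 15]
  After 'mul': [225]
  After 'neg': [-225]
  After 'push 18': [-225, 18]
  After 'mul': [-4050]
  After 'dup': [-4050, -4050]
  After 'mul': [16402500]
  After 'dup': [16402500, 16402500]
Program B final stack: [16402500, 16402500]
Same: no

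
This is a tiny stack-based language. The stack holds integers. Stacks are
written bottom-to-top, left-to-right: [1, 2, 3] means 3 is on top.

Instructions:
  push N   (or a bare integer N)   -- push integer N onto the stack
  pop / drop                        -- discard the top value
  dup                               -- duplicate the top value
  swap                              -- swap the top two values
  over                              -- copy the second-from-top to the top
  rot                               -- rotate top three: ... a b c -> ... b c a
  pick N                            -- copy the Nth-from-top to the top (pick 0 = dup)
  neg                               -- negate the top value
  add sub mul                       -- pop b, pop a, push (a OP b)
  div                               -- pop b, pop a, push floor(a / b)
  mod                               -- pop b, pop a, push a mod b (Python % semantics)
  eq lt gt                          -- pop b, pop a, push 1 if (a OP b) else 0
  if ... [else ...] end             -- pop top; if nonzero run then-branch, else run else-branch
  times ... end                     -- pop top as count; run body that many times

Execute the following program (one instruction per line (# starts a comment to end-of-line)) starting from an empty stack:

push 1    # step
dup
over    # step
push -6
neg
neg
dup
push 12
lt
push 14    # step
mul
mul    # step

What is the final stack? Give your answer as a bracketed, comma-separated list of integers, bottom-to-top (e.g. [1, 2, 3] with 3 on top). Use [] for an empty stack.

After 'push 1': [1]
After 'dup': [1, 1]
After 'over': [1, 1, 1]
After 'push -6': [1, 1, 1, -6]
After 'neg': [1, 1, 1, 6]
After 'neg': [1, 1, 1, -6]
After 'dup': [1, 1, 1, -6, -6]
After 'push 12': [1, 1, 1, -6, -6, 12]
After 'lt': [1, 1, 1, -6, 1]
After 'push 14': [1, 1, 1, -6, 1, 14]
After 'mul': [1, 1, 1, -6, 14]
After 'mul': [1, 1, 1, -84]

Answer: [1, 1, 1, -84]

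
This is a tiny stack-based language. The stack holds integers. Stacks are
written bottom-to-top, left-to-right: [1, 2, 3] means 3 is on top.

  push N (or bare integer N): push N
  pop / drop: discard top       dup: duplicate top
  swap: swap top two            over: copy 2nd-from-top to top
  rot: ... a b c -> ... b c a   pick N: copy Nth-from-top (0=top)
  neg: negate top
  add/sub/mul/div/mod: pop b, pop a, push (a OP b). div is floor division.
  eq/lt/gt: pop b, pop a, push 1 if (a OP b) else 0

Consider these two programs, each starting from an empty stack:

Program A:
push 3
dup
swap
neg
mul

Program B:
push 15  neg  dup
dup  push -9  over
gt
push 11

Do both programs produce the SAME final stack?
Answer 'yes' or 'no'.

Program A trace:
  After 'push 3': [3]
  After 'dup': [3, 3]
  After 'swap': [3, 3]
  After 'neg': [3, -3]
  After 'mul': [-9]
Program A final stack: [-9]

Program B trace:
  After 'push 15': [15]
  After 'neg': [-15]
  After 'dup': [-15, -15]
  After 'dup': [-15, -15, -15]
  After 'push -9': [-15, -15, -15, -9]
  After 'over': [-15, -15, -15, -9, -15]
  After 'gt': [-15, -15, -15, 1]
  After 'push 11': [-15, -15, -15, 1, 11]
Program B final stack: [-15, -15, -15, 1, 11]
Same: no

Answer: no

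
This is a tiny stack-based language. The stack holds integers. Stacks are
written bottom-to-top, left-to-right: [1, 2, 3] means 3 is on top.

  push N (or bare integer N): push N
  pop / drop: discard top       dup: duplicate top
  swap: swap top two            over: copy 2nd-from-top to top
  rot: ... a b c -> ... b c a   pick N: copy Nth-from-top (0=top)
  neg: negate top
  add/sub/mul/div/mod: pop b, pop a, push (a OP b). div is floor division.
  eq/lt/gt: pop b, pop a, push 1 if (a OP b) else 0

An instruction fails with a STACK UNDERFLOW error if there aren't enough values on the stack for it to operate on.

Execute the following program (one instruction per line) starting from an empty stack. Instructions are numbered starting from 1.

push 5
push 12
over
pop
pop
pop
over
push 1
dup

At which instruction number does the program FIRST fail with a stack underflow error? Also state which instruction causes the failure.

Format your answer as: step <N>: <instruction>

Step 1 ('push 5'): stack = [5], depth = 1
Step 2 ('push 12'): stack = [5, 12], depth = 2
Step 3 ('over'): stack = [5, 12, 5], depth = 3
Step 4 ('pop'): stack = [5, 12], depth = 2
Step 5 ('pop'): stack = [5], depth = 1
Step 6 ('pop'): stack = [], depth = 0
Step 7 ('over'): needs 2 value(s) but depth is 0 — STACK UNDERFLOW

Answer: step 7: over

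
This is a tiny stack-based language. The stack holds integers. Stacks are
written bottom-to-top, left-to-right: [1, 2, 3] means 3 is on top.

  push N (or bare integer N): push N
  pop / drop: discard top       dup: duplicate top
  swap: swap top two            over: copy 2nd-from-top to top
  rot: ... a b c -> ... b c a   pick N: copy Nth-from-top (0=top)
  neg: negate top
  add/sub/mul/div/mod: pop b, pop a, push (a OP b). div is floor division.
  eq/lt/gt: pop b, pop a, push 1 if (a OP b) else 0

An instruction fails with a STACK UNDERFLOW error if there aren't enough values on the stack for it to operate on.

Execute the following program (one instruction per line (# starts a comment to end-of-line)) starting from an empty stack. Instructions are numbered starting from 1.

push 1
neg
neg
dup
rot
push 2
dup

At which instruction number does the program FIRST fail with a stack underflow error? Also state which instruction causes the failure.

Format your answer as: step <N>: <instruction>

Answer: step 5: rot

Derivation:
Step 1 ('push 1'): stack = [1], depth = 1
Step 2 ('neg'): stack = [-1], depth = 1
Step 3 ('neg'): stack = [1], depth = 1
Step 4 ('dup'): stack = [1, 1], depth = 2
Step 5 ('rot'): needs 3 value(s) but depth is 2 — STACK UNDERFLOW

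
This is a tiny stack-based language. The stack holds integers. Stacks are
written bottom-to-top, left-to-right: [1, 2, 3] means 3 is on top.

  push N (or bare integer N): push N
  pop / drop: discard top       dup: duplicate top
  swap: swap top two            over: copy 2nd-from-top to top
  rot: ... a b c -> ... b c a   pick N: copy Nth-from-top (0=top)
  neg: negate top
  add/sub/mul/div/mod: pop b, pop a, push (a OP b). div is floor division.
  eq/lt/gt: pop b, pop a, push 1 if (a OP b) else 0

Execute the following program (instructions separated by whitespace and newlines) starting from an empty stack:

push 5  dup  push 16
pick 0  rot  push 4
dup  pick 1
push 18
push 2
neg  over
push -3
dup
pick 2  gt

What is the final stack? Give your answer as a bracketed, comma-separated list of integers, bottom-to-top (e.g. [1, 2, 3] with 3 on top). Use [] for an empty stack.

After 'push 5': [5]
After 'dup': [5, 5]
After 'push 16': [5, 5, 16]
After 'pick 0': [5, 5, 16, 16]
After 'rot': [5, 16, 16, 5]
After 'push 4': [5, 16, 16, 5, 4]
After 'dup': [5, 16, 16, 5, 4, 4]
After 'pick 1': [5, 16, 16, 5, 4, 4, 4]
After 'push 18': [5, 16, 16, 5, 4, 4, 4, 18]
After 'push 2': [5, 16, 16, 5, 4, 4, 4, 18, 2]
After 'neg': [5, 16, 16, 5, 4, 4, 4, 18, -2]
After 'over': [5, 16, 16, 5, 4, 4, 4, 18, -2, 18]
After 'push -3': [5, 16, 16, 5, 4, 4, 4, 18, -2, 18, -3]
After 'dup': [5, 16, 16, 5, 4, 4, 4, 18, -2, 18, -3, -3]
After 'pick 2': [5, 16, 16, 5, 4, 4, 4, 18, -2, 18, -3, -3, 18]
After 'gt': [5, 16, 16, 5, 4, 4, 4, 18, -2, 18, -3, 0]

Answer: [5, 16, 16, 5, 4, 4, 4, 18, -2, 18, -3, 0]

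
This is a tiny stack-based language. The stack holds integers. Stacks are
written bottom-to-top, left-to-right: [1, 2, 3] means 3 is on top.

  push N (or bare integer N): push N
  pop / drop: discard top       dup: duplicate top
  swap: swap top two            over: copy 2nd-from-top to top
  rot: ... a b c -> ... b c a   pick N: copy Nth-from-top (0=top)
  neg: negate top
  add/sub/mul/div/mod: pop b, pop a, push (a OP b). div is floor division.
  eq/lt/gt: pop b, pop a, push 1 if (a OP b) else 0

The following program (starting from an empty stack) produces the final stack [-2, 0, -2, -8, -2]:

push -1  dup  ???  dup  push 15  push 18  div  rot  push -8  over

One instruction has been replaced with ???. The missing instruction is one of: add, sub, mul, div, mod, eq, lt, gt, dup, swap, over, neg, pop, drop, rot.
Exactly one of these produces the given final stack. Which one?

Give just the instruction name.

Answer: add

Derivation:
Stack before ???: [-1, -1]
Stack after ???:  [-2]
The instruction that transforms [-1, -1] -> [-2] is: add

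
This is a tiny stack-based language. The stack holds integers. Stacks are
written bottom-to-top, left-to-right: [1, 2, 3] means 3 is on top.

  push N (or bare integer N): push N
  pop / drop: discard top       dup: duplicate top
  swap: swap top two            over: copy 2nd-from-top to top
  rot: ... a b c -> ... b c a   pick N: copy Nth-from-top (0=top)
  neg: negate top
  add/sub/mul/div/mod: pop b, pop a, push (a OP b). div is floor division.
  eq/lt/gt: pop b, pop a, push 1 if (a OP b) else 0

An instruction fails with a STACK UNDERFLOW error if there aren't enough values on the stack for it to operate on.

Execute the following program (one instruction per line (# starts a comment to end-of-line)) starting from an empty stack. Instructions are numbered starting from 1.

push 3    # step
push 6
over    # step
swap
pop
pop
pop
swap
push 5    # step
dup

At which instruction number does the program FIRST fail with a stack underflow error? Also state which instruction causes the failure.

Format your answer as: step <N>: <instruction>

Step 1 ('push 3'): stack = [3], depth = 1
Step 2 ('push 6'): stack = [3, 6], depth = 2
Step 3 ('over'): stack = [3, 6, 3], depth = 3
Step 4 ('swap'): stack = [3, 3, 6], depth = 3
Step 5 ('pop'): stack = [3, 3], depth = 2
Step 6 ('pop'): stack = [3], depth = 1
Step 7 ('pop'): stack = [], depth = 0
Step 8 ('swap'): needs 2 value(s) but depth is 0 — STACK UNDERFLOW

Answer: step 8: swap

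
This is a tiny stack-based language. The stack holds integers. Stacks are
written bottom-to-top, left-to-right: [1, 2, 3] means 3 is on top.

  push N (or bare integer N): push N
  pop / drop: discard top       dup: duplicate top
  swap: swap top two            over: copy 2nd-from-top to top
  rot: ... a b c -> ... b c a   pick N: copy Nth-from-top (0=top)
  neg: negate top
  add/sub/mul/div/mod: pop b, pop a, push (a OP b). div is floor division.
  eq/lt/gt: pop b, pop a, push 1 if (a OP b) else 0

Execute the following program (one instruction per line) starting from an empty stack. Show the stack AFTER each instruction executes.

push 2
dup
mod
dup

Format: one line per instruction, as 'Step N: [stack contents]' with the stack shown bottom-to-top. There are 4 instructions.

Step 1: [2]
Step 2: [2, 2]
Step 3: [0]
Step 4: [0, 0]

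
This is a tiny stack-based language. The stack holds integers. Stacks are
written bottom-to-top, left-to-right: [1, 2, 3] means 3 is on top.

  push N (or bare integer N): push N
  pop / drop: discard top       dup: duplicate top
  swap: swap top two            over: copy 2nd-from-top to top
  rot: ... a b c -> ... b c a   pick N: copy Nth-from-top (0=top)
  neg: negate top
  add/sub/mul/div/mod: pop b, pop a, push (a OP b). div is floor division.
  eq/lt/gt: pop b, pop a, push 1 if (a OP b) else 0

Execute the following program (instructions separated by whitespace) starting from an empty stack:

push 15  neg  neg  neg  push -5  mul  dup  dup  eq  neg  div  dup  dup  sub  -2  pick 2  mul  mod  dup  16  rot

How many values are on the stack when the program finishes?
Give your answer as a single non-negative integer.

Answer: 4

Derivation:
After 'push 15': stack = [15] (depth 1)
After 'neg': stack = [-15] (depth 1)
After 'neg': stack = [15] (depth 1)
After 'neg': stack = [-15] (depth 1)
After 'push -5': stack = [-15, -5] (depth 2)
After 'mul': stack = [75] (depth 1)
After 'dup': stack = [75, 75] (depth 2)
After 'dup': stack = [75, 75, 75] (depth 3)
After 'eq': stack = [75, 1] (depth 2)
After 'neg': stack = [75, -1] (depth 2)
  ...
After 'dup': stack = [-75, -75] (depth 2)
After 'dup': stack = [-75, -75, -75] (depth 3)
After 'sub': stack = [-75, 0] (depth 2)
After 'push -2': stack = [-75, 0, -2] (depth 3)
After 'pick 2': stack = [-75, 0, -2, -75] (depth 4)
After 'mul': stack = [-75, 0, 150] (depth 3)
After 'mod': stack = [-75, 0] (depth 2)
After 'dup': stack = [-75, 0, 0] (depth 3)
After 'push 16': stack = [-75, 0, 0, 16] (depth 4)
After 'rot': stack = [-75, 0, 16, 0] (depth 4)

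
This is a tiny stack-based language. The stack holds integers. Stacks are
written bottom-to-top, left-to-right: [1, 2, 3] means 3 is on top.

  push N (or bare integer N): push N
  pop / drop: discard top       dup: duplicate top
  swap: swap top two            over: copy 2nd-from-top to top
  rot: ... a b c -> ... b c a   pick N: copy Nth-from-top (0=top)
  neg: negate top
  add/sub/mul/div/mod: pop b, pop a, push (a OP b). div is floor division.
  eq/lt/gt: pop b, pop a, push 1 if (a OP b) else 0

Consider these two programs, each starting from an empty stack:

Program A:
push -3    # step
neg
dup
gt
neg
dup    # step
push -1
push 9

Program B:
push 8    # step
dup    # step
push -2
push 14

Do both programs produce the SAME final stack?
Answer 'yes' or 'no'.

Answer: no

Derivation:
Program A trace:
  After 'push -3': [-3]
  After 'neg': [3]
  After 'dup': [3, 3]
  After 'gt': [0]
  After 'neg': [0]
  After 'dup': [0, 0]
  After 'push -1': [0, 0, -1]
  After 'push 9': [0, 0, -1, 9]
Program A final stack: [0, 0, -1, 9]

Program B trace:
  After 'push 8': [8]
  After 'dup': [8, 8]
  After 'push -2': [8, 8, -2]
  After 'push 14': [8, 8, -2, 14]
Program B final stack: [8, 8, -2, 14]
Same: no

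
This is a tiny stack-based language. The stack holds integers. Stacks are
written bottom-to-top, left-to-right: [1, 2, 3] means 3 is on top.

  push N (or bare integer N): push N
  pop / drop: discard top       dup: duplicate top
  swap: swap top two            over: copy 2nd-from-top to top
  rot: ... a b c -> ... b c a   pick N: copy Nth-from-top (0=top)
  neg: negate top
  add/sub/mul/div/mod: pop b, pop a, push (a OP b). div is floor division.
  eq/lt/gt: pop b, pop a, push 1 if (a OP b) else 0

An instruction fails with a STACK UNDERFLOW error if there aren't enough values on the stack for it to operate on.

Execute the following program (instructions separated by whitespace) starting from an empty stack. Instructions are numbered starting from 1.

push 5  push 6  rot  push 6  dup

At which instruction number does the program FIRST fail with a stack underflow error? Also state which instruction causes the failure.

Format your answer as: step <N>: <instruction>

Step 1 ('push 5'): stack = [5], depth = 1
Step 2 ('push 6'): stack = [5, 6], depth = 2
Step 3 ('rot'): needs 3 value(s) but depth is 2 — STACK UNDERFLOW

Answer: step 3: rot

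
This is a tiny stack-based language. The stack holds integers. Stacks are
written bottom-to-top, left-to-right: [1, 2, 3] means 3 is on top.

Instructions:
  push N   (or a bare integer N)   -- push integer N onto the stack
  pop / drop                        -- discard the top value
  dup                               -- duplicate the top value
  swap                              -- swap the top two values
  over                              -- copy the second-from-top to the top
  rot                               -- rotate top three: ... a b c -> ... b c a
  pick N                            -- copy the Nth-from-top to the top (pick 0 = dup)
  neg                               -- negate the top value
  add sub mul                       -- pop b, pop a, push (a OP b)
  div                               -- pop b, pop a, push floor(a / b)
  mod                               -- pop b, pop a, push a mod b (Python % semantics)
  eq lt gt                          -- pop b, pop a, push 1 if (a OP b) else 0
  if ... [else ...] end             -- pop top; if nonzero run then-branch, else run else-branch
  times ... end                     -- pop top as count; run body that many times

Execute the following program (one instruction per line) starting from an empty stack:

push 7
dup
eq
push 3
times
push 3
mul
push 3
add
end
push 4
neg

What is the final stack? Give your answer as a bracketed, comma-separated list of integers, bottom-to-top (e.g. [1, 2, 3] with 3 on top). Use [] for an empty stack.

Answer: [66, -4]

Derivation:
After 'push 7': [7]
After 'dup': [7, 7]
After 'eq': [1]
After 'push 3': [1, 3]
After 'times': [1]
After 'push 3': [1, 3]
After 'mul': [3]
After 'push 3': [3, 3]
After 'add': [6]
After 'push 3': [6, 3]
After 'mul': [18]
After 'push 3': [18, 3]
After 'add': [21]
After 'push 3': [21, 3]
After 'mul': [63]
After 'push 3': [63, 3]
After 'add': [66]
After 'push 4': [66, 4]
After 'neg': [66, -4]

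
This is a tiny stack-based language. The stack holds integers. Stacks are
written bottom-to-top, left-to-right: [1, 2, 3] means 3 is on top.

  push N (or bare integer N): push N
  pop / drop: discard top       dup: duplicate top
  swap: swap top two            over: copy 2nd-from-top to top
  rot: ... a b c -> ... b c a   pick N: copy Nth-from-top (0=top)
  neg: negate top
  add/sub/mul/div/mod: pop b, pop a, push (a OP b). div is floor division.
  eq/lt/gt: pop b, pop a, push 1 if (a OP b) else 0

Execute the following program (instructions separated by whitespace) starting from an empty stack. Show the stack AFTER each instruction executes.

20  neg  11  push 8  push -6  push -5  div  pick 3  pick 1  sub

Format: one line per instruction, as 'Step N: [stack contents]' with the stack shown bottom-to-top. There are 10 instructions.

Step 1: [20]
Step 2: [-20]
Step 3: [-20, 11]
Step 4: [-20, 11, 8]
Step 5: [-20, 11, 8, -6]
Step 6: [-20, 11, 8, -6, -5]
Step 7: [-20, 11, 8, 1]
Step 8: [-20, 11, 8, 1, -20]
Step 9: [-20, 11, 8, 1, -20, 1]
Step 10: [-20, 11, 8, 1, -21]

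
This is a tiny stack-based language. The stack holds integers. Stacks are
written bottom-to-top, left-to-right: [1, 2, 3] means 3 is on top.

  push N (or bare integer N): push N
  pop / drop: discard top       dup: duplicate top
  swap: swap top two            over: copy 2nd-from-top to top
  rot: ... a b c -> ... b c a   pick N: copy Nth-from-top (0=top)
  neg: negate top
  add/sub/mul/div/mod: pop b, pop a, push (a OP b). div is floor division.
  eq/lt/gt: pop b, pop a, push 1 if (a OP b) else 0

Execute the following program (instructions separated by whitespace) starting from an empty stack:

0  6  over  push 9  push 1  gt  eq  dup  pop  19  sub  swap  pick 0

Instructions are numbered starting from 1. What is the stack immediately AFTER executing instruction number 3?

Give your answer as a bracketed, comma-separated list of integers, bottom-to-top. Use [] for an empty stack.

Step 1 ('0'): [0]
Step 2 ('6'): [0, 6]
Step 3 ('over'): [0, 6, 0]

Answer: [0, 6, 0]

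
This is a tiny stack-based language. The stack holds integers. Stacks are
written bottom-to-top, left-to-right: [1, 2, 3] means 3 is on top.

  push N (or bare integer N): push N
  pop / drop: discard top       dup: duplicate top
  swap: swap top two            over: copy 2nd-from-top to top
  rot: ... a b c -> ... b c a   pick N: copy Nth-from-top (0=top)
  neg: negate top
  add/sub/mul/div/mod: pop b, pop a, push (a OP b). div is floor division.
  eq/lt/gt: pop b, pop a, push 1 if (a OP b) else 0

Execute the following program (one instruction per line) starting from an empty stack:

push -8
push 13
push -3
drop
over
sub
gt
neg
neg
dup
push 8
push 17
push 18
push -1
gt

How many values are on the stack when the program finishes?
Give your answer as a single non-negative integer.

Answer: 5

Derivation:
After 'push -8': stack = [-8] (depth 1)
After 'push 13': stack = [-8, 13] (depth 2)
After 'push -3': stack = [-8, 13, -3] (depth 3)
After 'drop': stack = [-8, 13] (depth 2)
After 'over': stack = [-8, 13, -8] (depth 3)
After 'sub': stack = [-8, 21] (depth 2)
After 'gt': stack = [0] (depth 1)
After 'neg': stack = [0] (depth 1)
After 'neg': stack = [0] (depth 1)
After 'dup': stack = [0, 0] (depth 2)
After 'push 8': stack = [0, 0, 8] (depth 3)
After 'push 17': stack = [0, 0, 8, 17] (depth 4)
After 'push 18': stack = [0, 0, 8, 17, 18] (depth 5)
After 'push -1': stack = [0, 0, 8, 17, 18, -1] (depth 6)
After 'gt': stack = [0, 0, 8, 17, 1] (depth 5)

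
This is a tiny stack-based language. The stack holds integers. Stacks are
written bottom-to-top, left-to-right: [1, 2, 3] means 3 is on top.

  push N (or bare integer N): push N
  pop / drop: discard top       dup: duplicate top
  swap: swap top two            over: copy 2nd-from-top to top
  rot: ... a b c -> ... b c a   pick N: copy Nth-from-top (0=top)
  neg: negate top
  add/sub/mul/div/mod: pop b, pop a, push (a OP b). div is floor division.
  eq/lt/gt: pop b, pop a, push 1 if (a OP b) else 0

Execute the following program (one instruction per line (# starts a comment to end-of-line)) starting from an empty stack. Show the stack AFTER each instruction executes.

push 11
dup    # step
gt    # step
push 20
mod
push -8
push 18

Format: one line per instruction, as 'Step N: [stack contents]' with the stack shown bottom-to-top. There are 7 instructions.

Step 1: [11]
Step 2: [11, 11]
Step 3: [0]
Step 4: [0, 20]
Step 5: [0]
Step 6: [0, -8]
Step 7: [0, -8, 18]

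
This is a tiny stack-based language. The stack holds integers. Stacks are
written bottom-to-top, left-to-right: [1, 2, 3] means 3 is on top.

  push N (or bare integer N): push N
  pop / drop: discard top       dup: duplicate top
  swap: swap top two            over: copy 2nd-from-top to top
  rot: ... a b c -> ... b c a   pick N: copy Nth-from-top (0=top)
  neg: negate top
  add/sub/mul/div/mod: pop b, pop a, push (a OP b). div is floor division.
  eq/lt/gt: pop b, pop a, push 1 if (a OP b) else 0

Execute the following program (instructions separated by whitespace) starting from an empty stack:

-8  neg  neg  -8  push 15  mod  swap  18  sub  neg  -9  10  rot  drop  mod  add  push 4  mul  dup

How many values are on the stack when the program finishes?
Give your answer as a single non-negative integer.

Answer: 2

Derivation:
After 'push -8': stack = [-8] (depth 1)
After 'neg': stack = [8] (depth 1)
After 'neg': stack = [-8] (depth 1)
After 'push -8': stack = [-8, -8] (depth 2)
After 'push 15': stack = [-8, -8, 15] (depth 3)
After 'mod': stack = [-8, 7] (depth 2)
After 'swap': stack = [7, -8] (depth 2)
After 'push 18': stack = [7, -8, 18] (depth 3)
After 'sub': stack = [7, -26] (depth 2)
After 'neg': stack = [7, 26] (depth 2)
After 'push -9': stack = [7, 26, -9] (depth 3)
After 'push 10': stack = [7, 26, -9, 10] (depth 4)
After 'rot': stack = [7, -9, 10, 26] (depth 4)
After 'drop': stack = [7, -9, 10] (depth 3)
After 'mod': stack = [7, 1] (depth 2)
After 'add': stack = [8] (depth 1)
After 'push 4': stack = [8, 4] (depth 2)
After 'mul': stack = [32] (depth 1)
After 'dup': stack = [32, 32] (depth 2)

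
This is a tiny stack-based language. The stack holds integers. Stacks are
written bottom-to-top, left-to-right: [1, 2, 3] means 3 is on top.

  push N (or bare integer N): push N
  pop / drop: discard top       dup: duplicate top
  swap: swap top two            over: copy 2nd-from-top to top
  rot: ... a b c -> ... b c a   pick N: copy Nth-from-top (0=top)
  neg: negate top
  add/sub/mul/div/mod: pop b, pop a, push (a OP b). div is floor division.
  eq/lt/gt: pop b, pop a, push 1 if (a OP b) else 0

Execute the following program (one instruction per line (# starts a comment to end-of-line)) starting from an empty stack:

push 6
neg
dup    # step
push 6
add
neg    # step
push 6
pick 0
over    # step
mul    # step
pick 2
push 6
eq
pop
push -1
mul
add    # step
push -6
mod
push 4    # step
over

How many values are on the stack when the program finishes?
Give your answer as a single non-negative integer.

Answer: 5

Derivation:
After 'push 6': stack = [6] (depth 1)
After 'neg': stack = [-6] (depth 1)
After 'dup': stack = [-6, -6] (depth 2)
After 'push 6': stack = [-6, -6, 6] (depth 3)
After 'add': stack = [-6, 0] (depth 2)
After 'neg': stack = [-6, 0] (depth 2)
After 'push 6': stack = [-6, 0, 6] (depth 3)
After 'pick 0': stack = [-6, 0, 6, 6] (depth 4)
After 'over': stack = [-6, 0, 6, 6, 6] (depth 5)
After 'mul': stack = [-6, 0, 6, 36] (depth 4)
  ...
After 'push 6': stack = [-6, 0, 6, 36, 0, 6] (depth 6)
After 'eq': stack = [-6, 0, 6, 36, 0] (depth 5)
After 'pop': stack = [-6, 0, 6, 36] (depth 4)
After 'push -1': stack = [-6, 0, 6, 36, -1] (depth 5)
After 'mul': stack = [-6, 0, 6, -36] (depth 4)
After 'add': stack = [-6, 0, -30] (depth 3)
After 'push -6': stack = [-6, 0, -30, -6] (depth 4)
After 'mod': stack = [-6, 0, 0] (depth 3)
After 'push 4': stack = [-6, 0, 0, 4] (depth 4)
After 'over': stack = [-6, 0, 0, 4, 0] (depth 5)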